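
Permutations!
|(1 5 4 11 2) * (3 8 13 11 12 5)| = 6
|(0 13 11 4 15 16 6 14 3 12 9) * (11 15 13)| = 11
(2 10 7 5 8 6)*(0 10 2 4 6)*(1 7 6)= [10, 7, 2, 3, 1, 8, 4, 5, 0, 9, 6]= (0 10 6 4 1 7 5 8)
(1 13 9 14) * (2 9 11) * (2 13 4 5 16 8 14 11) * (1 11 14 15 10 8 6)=[0, 4, 9, 3, 5, 16, 1, 7, 15, 14, 8, 13, 12, 2, 11, 10, 6]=(1 4 5 16 6)(2 9 14 11 13)(8 15 10)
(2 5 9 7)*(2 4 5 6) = (2 6)(4 5 9 7) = [0, 1, 6, 3, 5, 9, 2, 4, 8, 7]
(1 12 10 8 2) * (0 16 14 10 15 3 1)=(0 16 14 10 8 2)(1 12 15 3)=[16, 12, 0, 1, 4, 5, 6, 7, 2, 9, 8, 11, 15, 13, 10, 3, 14]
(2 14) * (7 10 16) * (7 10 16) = (2 14)(7 16 10) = [0, 1, 14, 3, 4, 5, 6, 16, 8, 9, 7, 11, 12, 13, 2, 15, 10]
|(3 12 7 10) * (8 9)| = |(3 12 7 10)(8 9)| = 4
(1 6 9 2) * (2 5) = (1 6 9 5 2) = [0, 6, 1, 3, 4, 2, 9, 7, 8, 5]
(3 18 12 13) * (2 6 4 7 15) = (2 6 4 7 15)(3 18 12 13) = [0, 1, 6, 18, 7, 5, 4, 15, 8, 9, 10, 11, 13, 3, 14, 2, 16, 17, 12]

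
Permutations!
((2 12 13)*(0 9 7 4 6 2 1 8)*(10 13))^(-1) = ((0 9 7 4 6 2 12 10 13 1 8))^(-1) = (0 8 1 13 10 12 2 6 4 7 9)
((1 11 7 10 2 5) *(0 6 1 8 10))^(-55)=(11)(2 5 8 10)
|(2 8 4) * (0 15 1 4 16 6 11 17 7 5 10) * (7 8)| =40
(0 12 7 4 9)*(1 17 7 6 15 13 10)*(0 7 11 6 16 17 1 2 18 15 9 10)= (0 12 16 17 11 6 9 7 4 10 2 18 15 13)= [12, 1, 18, 3, 10, 5, 9, 4, 8, 7, 2, 6, 16, 0, 14, 13, 17, 11, 15]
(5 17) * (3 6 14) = (3 6 14)(5 17) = [0, 1, 2, 6, 4, 17, 14, 7, 8, 9, 10, 11, 12, 13, 3, 15, 16, 5]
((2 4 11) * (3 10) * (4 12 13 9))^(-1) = (2 11 4 9 13 12)(3 10) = ((2 12 13 9 4 11)(3 10))^(-1)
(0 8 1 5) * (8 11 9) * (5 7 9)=(0 11 5)(1 7 9 8)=[11, 7, 2, 3, 4, 0, 6, 9, 1, 8, 10, 5]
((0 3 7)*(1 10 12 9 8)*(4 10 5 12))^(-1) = (0 7 3)(1 8 9 12 5)(4 10)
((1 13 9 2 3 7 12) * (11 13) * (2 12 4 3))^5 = ((1 11 13 9 12)(3 7 4))^5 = (13)(3 4 7)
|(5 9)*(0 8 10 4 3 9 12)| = 8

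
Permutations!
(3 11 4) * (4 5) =(3 11 5 4) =[0, 1, 2, 11, 3, 4, 6, 7, 8, 9, 10, 5]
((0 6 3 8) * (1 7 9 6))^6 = ((0 1 7 9 6 3 8))^6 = (0 8 3 6 9 7 1)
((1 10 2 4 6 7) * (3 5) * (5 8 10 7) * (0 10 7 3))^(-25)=((0 10 2 4 6 5)(1 3 8 7))^(-25)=(0 5 6 4 2 10)(1 7 8 3)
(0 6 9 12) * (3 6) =[3, 1, 2, 6, 4, 5, 9, 7, 8, 12, 10, 11, 0] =(0 3 6 9 12)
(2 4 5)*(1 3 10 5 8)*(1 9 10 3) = (2 4 8 9 10 5) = [0, 1, 4, 3, 8, 2, 6, 7, 9, 10, 5]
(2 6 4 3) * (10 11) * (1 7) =(1 7)(2 6 4 3)(10 11) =[0, 7, 6, 2, 3, 5, 4, 1, 8, 9, 11, 10]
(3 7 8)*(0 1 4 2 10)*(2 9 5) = (0 1 4 9 5 2 10)(3 7 8) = [1, 4, 10, 7, 9, 2, 6, 8, 3, 5, 0]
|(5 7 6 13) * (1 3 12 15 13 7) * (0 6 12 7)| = 14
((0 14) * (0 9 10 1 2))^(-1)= ((0 14 9 10 1 2))^(-1)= (0 2 1 10 9 14)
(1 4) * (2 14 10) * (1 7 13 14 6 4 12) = (1 12)(2 6 4 7 13 14 10) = [0, 12, 6, 3, 7, 5, 4, 13, 8, 9, 2, 11, 1, 14, 10]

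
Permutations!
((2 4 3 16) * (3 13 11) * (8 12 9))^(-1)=(2 16 3 11 13 4)(8 9 12)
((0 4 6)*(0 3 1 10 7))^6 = ((0 4 6 3 1 10 7))^6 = (0 7 10 1 3 6 4)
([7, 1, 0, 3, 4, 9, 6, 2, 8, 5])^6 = [0, 1, 2, 3, 4, 5, 6, 7, 8, 9]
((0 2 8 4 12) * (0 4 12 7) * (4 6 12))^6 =(12)(0 2 8 4 7)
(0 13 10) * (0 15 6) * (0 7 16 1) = (0 13 10 15 6 7 16 1) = [13, 0, 2, 3, 4, 5, 7, 16, 8, 9, 15, 11, 12, 10, 14, 6, 1]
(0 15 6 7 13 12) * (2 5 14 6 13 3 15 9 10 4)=(0 9 10 4 2 5 14 6 7 3 15 13 12)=[9, 1, 5, 15, 2, 14, 7, 3, 8, 10, 4, 11, 0, 12, 6, 13]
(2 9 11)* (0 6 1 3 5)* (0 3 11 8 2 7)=(0 6 1 11 7)(2 9 8)(3 5)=[6, 11, 9, 5, 4, 3, 1, 0, 2, 8, 10, 7]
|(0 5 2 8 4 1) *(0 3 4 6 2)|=6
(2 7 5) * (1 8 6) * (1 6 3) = (1 8 3)(2 7 5) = [0, 8, 7, 1, 4, 2, 6, 5, 3]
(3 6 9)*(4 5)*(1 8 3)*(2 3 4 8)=(1 2 3 6 9)(4 5 8)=[0, 2, 3, 6, 5, 8, 9, 7, 4, 1]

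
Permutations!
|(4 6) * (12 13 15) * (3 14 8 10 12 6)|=|(3 14 8 10 12 13 15 6 4)|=9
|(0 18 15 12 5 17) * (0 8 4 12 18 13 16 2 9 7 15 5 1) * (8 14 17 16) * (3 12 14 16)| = 16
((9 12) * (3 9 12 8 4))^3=((12)(3 9 8 4))^3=(12)(3 4 8 9)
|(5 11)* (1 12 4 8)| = |(1 12 4 8)(5 11)| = 4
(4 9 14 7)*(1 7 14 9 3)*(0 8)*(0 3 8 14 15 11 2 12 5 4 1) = (0 14 15 11 2 12 5 4 8 3)(1 7) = [14, 7, 12, 0, 8, 4, 6, 1, 3, 9, 10, 2, 5, 13, 15, 11]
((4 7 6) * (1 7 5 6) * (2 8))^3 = ((1 7)(2 8)(4 5 6))^3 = (1 7)(2 8)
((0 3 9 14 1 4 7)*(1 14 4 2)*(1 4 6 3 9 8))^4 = (14)(0 8 7 3 4 6 2 9 1)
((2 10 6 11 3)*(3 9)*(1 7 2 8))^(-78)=((1 7 2 10 6 11 9 3 8))^(-78)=(1 10 9)(2 11 8)(3 7 6)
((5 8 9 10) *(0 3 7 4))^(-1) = (0 4 7 3)(5 10 9 8)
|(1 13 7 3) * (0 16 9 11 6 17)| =|(0 16 9 11 6 17)(1 13 7 3)| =12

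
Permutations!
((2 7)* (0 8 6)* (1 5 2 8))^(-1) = ((0 1 5 2 7 8 6))^(-1) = (0 6 8 7 2 5 1)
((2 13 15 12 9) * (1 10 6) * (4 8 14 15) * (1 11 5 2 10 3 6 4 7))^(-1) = ((1 3 6 11 5 2 13 7)(4 8 14 15 12 9 10))^(-1) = (1 7 13 2 5 11 6 3)(4 10 9 12 15 14 8)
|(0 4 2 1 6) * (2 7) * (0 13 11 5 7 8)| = 21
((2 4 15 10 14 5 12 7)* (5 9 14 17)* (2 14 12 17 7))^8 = ((2 4 15 10 7 14 9 12)(5 17))^8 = (17)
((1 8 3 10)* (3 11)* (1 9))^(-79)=(1 9 10 3 11 8)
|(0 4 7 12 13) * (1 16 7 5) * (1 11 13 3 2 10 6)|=|(0 4 5 11 13)(1 16 7 12 3 2 10 6)|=40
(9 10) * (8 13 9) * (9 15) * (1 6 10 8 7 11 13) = (1 6 10 7 11 13 15 9 8) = [0, 6, 2, 3, 4, 5, 10, 11, 1, 8, 7, 13, 12, 15, 14, 9]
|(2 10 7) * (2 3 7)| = 2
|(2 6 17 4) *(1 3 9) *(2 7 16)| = 6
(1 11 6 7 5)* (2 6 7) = (1 11 7 5)(2 6) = [0, 11, 6, 3, 4, 1, 2, 5, 8, 9, 10, 7]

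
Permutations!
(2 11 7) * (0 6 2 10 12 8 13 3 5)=[6, 1, 11, 5, 4, 0, 2, 10, 13, 9, 12, 7, 8, 3]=(0 6 2 11 7 10 12 8 13 3 5)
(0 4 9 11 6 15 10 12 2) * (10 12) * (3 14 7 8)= (0 4 9 11 6 15 12 2)(3 14 7 8)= [4, 1, 0, 14, 9, 5, 15, 8, 3, 11, 10, 6, 2, 13, 7, 12]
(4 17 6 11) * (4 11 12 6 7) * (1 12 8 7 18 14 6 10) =(1 12 10)(4 17 18 14 6 8 7) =[0, 12, 2, 3, 17, 5, 8, 4, 7, 9, 1, 11, 10, 13, 6, 15, 16, 18, 14]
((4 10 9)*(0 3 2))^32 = ((0 3 2)(4 10 9))^32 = (0 2 3)(4 9 10)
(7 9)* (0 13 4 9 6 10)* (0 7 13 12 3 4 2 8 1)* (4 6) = (0 12 3 6 10 7 4 9 13 2 8 1) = [12, 0, 8, 6, 9, 5, 10, 4, 1, 13, 7, 11, 3, 2]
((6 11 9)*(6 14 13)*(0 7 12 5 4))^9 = ((0 7 12 5 4)(6 11 9 14 13))^9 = (0 4 5 12 7)(6 13 14 9 11)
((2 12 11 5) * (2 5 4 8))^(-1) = ((2 12 11 4 8))^(-1) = (2 8 4 11 12)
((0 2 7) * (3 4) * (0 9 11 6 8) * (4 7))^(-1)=(0 8 6 11 9 7 3 4 2)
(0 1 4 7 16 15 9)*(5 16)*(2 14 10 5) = [1, 4, 14, 3, 7, 16, 6, 2, 8, 0, 5, 11, 12, 13, 10, 9, 15] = (0 1 4 7 2 14 10 5 16 15 9)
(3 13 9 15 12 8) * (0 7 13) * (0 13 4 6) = [7, 1, 2, 13, 6, 5, 0, 4, 3, 15, 10, 11, 8, 9, 14, 12] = (0 7 4 6)(3 13 9 15 12 8)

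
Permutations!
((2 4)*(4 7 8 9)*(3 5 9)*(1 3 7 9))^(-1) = (1 5 3)(2 4 9)(7 8)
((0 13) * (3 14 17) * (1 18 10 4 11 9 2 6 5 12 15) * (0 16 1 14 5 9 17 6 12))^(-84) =(0 18 17 13 10 3 16 4 5 1 11)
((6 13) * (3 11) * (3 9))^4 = ((3 11 9)(6 13))^4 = (13)(3 11 9)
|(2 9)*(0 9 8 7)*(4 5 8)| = |(0 9 2 4 5 8 7)| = 7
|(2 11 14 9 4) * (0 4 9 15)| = 6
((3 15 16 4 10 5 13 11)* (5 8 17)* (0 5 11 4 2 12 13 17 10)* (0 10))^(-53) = ((0 5 17 11 3 15 16 2 12 13 4 10 8))^(-53) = (0 8 10 4 13 12 2 16 15 3 11 17 5)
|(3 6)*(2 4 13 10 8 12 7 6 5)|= |(2 4 13 10 8 12 7 6 3 5)|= 10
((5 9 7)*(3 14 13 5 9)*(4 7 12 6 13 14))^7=((14)(3 4 7 9 12 6 13 5))^7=(14)(3 5 13 6 12 9 7 4)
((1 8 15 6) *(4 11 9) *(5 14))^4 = (15)(4 11 9)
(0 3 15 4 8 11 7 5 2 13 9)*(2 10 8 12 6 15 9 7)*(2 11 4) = [3, 1, 13, 9, 12, 10, 15, 5, 4, 0, 8, 11, 6, 7, 14, 2] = (0 3 9)(2 13 7 5 10 8 4 12 6 15)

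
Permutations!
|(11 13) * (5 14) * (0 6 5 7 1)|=|(0 6 5 14 7 1)(11 13)|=6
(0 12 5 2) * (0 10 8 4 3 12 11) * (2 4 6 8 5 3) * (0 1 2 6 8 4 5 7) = (0 11 1 2 10 7)(3 12)(4 6) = [11, 2, 10, 12, 6, 5, 4, 0, 8, 9, 7, 1, 3]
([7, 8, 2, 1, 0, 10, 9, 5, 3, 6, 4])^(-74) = [7, 8, 2, 1, 0, 10, 6, 5, 3, 9, 4]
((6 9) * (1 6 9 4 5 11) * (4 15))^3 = (1 4)(5 6)(11 15)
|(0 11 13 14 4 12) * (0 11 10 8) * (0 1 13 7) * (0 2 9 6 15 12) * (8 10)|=|(0 8 1 13 14 4)(2 9 6 15 12 11 7)|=42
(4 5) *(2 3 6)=(2 3 6)(4 5)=[0, 1, 3, 6, 5, 4, 2]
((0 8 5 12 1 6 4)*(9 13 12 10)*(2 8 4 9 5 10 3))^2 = ((0 4)(1 6 9 13 12)(2 8 10 5 3))^2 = (1 9 12 6 13)(2 10 3 8 5)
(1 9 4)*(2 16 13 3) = (1 9 4)(2 16 13 3) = [0, 9, 16, 2, 1, 5, 6, 7, 8, 4, 10, 11, 12, 3, 14, 15, 13]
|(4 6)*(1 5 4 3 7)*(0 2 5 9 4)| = 6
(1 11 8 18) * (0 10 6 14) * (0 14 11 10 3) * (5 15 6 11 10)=[3, 5, 2, 0, 4, 15, 10, 7, 18, 9, 11, 8, 12, 13, 14, 6, 16, 17, 1]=(0 3)(1 5 15 6 10 11 8 18)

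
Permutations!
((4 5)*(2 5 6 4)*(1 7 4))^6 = (1 4)(6 7)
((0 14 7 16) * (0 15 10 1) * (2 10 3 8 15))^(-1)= (0 1 10 2 16 7 14)(3 15 8)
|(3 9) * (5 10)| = 2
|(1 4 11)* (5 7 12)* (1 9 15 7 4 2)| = 14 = |(1 2)(4 11 9 15 7 12 5)|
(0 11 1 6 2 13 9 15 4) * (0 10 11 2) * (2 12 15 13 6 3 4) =(0 12 15 2 6)(1 3 4 10 11)(9 13) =[12, 3, 6, 4, 10, 5, 0, 7, 8, 13, 11, 1, 15, 9, 14, 2]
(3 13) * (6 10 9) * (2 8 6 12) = (2 8 6 10 9 12)(3 13) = [0, 1, 8, 13, 4, 5, 10, 7, 6, 12, 9, 11, 2, 3]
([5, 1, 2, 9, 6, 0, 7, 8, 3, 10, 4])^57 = (0 5)(3 9 10 4 6 7 8)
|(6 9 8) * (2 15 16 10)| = 12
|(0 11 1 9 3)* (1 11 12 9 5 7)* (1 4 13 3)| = |(0 12 9 1 5 7 4 13 3)| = 9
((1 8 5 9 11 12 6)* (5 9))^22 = ((1 8 9 11 12 6))^22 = (1 12 9)(6 11 8)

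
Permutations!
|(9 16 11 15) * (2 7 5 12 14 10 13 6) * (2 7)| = 28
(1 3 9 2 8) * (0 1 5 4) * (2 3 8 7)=(0 1 8 5 4)(2 7)(3 9)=[1, 8, 7, 9, 0, 4, 6, 2, 5, 3]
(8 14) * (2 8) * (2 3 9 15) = (2 8 14 3 9 15) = [0, 1, 8, 9, 4, 5, 6, 7, 14, 15, 10, 11, 12, 13, 3, 2]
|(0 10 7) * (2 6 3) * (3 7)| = |(0 10 3 2 6 7)| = 6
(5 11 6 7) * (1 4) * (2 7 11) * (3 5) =(1 4)(2 7 3 5)(6 11) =[0, 4, 7, 5, 1, 2, 11, 3, 8, 9, 10, 6]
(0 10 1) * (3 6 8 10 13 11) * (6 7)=[13, 0, 2, 7, 4, 5, 8, 6, 10, 9, 1, 3, 12, 11]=(0 13 11 3 7 6 8 10 1)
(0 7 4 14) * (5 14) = (0 7 4 5 14) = [7, 1, 2, 3, 5, 14, 6, 4, 8, 9, 10, 11, 12, 13, 0]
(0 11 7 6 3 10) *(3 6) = [11, 1, 2, 10, 4, 5, 6, 3, 8, 9, 0, 7] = (0 11 7 3 10)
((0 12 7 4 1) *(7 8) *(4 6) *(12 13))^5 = (0 6 12 1 7 13 4 8)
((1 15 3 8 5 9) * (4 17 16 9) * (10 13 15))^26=((1 10 13 15 3 8 5 4 17 16 9))^26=(1 3 17 10 8 16 13 5 9 15 4)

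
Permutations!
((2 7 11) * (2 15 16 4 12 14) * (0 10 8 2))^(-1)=(0 14 12 4 16 15 11 7 2 8 10)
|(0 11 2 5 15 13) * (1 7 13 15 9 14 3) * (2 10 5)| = |(15)(0 11 10 5 9 14 3 1 7 13)| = 10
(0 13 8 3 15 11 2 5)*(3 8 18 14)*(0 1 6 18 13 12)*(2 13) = (0 12)(1 6 18 14 3 15 11 13 2 5) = [12, 6, 5, 15, 4, 1, 18, 7, 8, 9, 10, 13, 0, 2, 3, 11, 16, 17, 14]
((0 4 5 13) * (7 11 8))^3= ((0 4 5 13)(7 11 8))^3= (0 13 5 4)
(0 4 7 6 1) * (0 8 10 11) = [4, 8, 2, 3, 7, 5, 1, 6, 10, 9, 11, 0] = (0 4 7 6 1 8 10 11)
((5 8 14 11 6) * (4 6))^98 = (4 5 14)(6 8 11)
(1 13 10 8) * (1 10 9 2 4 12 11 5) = (1 13 9 2 4 12 11 5)(8 10) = [0, 13, 4, 3, 12, 1, 6, 7, 10, 2, 8, 5, 11, 9]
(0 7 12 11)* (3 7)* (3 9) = (0 9 3 7 12 11) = [9, 1, 2, 7, 4, 5, 6, 12, 8, 3, 10, 0, 11]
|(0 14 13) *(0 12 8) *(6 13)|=|(0 14 6 13 12 8)|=6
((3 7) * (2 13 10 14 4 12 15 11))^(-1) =(2 11 15 12 4 14 10 13)(3 7)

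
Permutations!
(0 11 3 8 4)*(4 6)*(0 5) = (0 11 3 8 6 4 5) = [11, 1, 2, 8, 5, 0, 4, 7, 6, 9, 10, 3]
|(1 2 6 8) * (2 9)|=5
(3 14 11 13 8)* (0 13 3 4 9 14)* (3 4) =(0 13 8 3)(4 9 14 11) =[13, 1, 2, 0, 9, 5, 6, 7, 3, 14, 10, 4, 12, 8, 11]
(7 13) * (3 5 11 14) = (3 5 11 14)(7 13) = [0, 1, 2, 5, 4, 11, 6, 13, 8, 9, 10, 14, 12, 7, 3]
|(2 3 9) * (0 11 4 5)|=12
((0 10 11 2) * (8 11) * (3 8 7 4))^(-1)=((0 10 7 4 3 8 11 2))^(-1)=(0 2 11 8 3 4 7 10)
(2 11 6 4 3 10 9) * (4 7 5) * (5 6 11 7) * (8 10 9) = [0, 1, 7, 9, 3, 4, 5, 6, 10, 2, 8, 11] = (11)(2 7 6 5 4 3 9)(8 10)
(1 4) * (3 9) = (1 4)(3 9) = [0, 4, 2, 9, 1, 5, 6, 7, 8, 3]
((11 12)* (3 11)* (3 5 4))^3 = ((3 11 12 5 4))^3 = (3 5 11 4 12)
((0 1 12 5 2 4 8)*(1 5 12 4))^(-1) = (12)(0 8 4 1 2 5) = ((12)(0 5 2 1 4 8))^(-1)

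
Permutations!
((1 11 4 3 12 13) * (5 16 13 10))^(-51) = (1 3 5)(4 10 13)(11 12 16)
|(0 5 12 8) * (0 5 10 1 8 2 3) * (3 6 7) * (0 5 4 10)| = 12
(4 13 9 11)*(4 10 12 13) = [0, 1, 2, 3, 4, 5, 6, 7, 8, 11, 12, 10, 13, 9] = (9 11 10 12 13)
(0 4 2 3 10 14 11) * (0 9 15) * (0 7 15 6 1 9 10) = (0 4 2 3)(1 9 6)(7 15)(10 14 11) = [4, 9, 3, 0, 2, 5, 1, 15, 8, 6, 14, 10, 12, 13, 11, 7]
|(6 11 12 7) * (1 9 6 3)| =|(1 9 6 11 12 7 3)| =7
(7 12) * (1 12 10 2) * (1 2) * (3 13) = (1 12 7 10)(3 13) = [0, 12, 2, 13, 4, 5, 6, 10, 8, 9, 1, 11, 7, 3]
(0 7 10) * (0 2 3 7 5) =(0 5)(2 3 7 10) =[5, 1, 3, 7, 4, 0, 6, 10, 8, 9, 2]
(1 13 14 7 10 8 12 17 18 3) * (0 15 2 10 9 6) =[15, 13, 10, 1, 4, 5, 0, 9, 12, 6, 8, 11, 17, 14, 7, 2, 16, 18, 3] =(0 15 2 10 8 12 17 18 3 1 13 14 7 9 6)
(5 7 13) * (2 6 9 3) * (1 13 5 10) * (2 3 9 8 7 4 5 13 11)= (1 11 2 6 8 7 13 10)(4 5)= [0, 11, 6, 3, 5, 4, 8, 13, 7, 9, 1, 2, 12, 10]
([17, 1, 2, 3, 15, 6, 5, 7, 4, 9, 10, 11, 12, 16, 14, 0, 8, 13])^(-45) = (0 8 17 4 13 15 16)(5 6)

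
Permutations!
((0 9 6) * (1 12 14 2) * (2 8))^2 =(0 6 9)(1 14 2 12 8)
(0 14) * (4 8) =(0 14)(4 8) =[14, 1, 2, 3, 8, 5, 6, 7, 4, 9, 10, 11, 12, 13, 0]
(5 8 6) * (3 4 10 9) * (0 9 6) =(0 9 3 4 10 6 5 8) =[9, 1, 2, 4, 10, 8, 5, 7, 0, 3, 6]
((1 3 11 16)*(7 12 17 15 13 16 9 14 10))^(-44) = ((1 3 11 9 14 10 7 12 17 15 13 16))^(-44) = (1 14 17)(3 10 15)(7 13 11)(9 12 16)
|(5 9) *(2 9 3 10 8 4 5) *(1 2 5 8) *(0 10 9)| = |(0 10 1 2)(3 9 5)(4 8)| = 12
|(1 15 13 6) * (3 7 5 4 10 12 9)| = 28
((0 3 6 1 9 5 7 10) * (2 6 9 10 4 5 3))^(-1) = ((0 2 6 1 10)(3 9)(4 5 7))^(-1) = (0 10 1 6 2)(3 9)(4 7 5)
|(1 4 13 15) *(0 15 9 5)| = |(0 15 1 4 13 9 5)| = 7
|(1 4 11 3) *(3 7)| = |(1 4 11 7 3)| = 5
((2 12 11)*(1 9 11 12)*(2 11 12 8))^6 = (1 9 12 8 2)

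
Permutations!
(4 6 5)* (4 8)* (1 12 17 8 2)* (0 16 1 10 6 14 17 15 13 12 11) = (0 16 1 11)(2 10 6 5)(4 14 17 8)(12 15 13) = [16, 11, 10, 3, 14, 2, 5, 7, 4, 9, 6, 0, 15, 12, 17, 13, 1, 8]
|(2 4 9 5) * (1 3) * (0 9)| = 10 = |(0 9 5 2 4)(1 3)|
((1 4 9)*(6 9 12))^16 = ((1 4 12 6 9))^16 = (1 4 12 6 9)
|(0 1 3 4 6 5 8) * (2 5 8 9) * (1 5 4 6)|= 9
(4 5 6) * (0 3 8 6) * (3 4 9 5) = (0 4 3 8 6 9 5) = [4, 1, 2, 8, 3, 0, 9, 7, 6, 5]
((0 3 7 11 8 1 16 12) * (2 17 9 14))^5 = (0 1 7 12 8 3 16 11)(2 17 9 14)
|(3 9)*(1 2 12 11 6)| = 10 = |(1 2 12 11 6)(3 9)|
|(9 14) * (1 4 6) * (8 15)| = 6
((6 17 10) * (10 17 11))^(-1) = (17)(6 10 11) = ((17)(6 11 10))^(-1)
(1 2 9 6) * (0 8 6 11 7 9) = [8, 2, 0, 3, 4, 5, 1, 9, 6, 11, 10, 7] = (0 8 6 1 2)(7 9 11)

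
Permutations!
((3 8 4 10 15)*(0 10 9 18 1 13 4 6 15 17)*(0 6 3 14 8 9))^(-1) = (0 4 13 1 18 9 3 8 14 15 6 17 10)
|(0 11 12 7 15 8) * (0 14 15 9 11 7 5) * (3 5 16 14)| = 11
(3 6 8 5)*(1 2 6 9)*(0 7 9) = (0 7 9 1 2 6 8 5 3) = [7, 2, 6, 0, 4, 3, 8, 9, 5, 1]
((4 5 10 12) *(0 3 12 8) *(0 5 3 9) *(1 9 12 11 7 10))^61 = ((0 12 4 3 11 7 10 8 5 1 9))^61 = (0 10 12 8 4 5 3 1 11 9 7)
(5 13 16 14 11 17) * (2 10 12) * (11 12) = (2 10 11 17 5 13 16 14 12) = [0, 1, 10, 3, 4, 13, 6, 7, 8, 9, 11, 17, 2, 16, 12, 15, 14, 5]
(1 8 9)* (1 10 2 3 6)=[0, 8, 3, 6, 4, 5, 1, 7, 9, 10, 2]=(1 8 9 10 2 3 6)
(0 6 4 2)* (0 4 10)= (0 6 10)(2 4)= [6, 1, 4, 3, 2, 5, 10, 7, 8, 9, 0]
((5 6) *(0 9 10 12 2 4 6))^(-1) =(0 5 6 4 2 12 10 9)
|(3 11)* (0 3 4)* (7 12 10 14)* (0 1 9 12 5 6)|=|(0 3 11 4 1 9 12 10 14 7 5 6)|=12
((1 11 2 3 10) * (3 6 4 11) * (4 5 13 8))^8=(1 10 3)(2 6 5 13 8 4 11)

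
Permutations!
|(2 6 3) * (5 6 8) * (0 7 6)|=7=|(0 7 6 3 2 8 5)|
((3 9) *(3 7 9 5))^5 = (3 5)(7 9)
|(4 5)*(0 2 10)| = |(0 2 10)(4 5)| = 6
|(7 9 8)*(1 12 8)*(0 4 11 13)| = 20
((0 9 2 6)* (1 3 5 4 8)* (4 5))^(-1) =(0 6 2 9)(1 8 4 3)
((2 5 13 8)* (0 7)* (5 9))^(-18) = ((0 7)(2 9 5 13 8))^(-18) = (2 5 8 9 13)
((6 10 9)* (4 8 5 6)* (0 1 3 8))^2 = (0 3 5 10 4 1 8 6 9)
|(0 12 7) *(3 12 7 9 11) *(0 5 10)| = 4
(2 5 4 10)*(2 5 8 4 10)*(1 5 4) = (1 5 10 4 2 8) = [0, 5, 8, 3, 2, 10, 6, 7, 1, 9, 4]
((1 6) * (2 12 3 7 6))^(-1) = (1 6 7 3 12 2)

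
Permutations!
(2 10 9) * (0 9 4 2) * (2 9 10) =(0 10 4 9) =[10, 1, 2, 3, 9, 5, 6, 7, 8, 0, 4]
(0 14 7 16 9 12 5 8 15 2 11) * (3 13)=(0 14 7 16 9 12 5 8 15 2 11)(3 13)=[14, 1, 11, 13, 4, 8, 6, 16, 15, 12, 10, 0, 5, 3, 7, 2, 9]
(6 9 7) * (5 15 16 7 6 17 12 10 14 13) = [0, 1, 2, 3, 4, 15, 9, 17, 8, 6, 14, 11, 10, 5, 13, 16, 7, 12] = (5 15 16 7 17 12 10 14 13)(6 9)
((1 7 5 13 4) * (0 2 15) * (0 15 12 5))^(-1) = (15)(0 7 1 4 13 5 12 2)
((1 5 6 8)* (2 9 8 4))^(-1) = ((1 5 6 4 2 9 8))^(-1) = (1 8 9 2 4 6 5)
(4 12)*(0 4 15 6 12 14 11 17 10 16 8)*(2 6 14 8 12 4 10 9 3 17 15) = (0 10 16 12 2 6 4 8)(3 17 9)(11 15 14) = [10, 1, 6, 17, 8, 5, 4, 7, 0, 3, 16, 15, 2, 13, 11, 14, 12, 9]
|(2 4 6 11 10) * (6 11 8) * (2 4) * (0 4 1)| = |(0 4 11 10 1)(6 8)| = 10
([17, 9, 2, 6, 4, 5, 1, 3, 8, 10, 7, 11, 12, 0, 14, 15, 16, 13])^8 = (0 13 17)(1 10 3)(6 9 7)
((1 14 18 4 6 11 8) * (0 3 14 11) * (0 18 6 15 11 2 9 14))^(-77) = (0 3)(1 14 4 8 9 18 11 2 6 15)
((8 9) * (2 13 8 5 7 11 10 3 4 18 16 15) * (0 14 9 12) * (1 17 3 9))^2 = ((0 14 1 17 3 4 18 16 15 2 13 8 12)(5 7 11 10 9))^2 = (0 1 3 18 15 13 12 14 17 4 16 2 8)(5 11 9 7 10)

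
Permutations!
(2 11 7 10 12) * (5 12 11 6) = (2 6 5 12)(7 10 11) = [0, 1, 6, 3, 4, 12, 5, 10, 8, 9, 11, 7, 2]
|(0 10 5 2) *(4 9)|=4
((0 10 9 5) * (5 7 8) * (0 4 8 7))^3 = ((0 10 9)(4 8 5))^3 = (10)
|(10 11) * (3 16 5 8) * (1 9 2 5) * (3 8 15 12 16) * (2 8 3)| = 18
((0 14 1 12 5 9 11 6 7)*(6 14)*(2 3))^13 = ((0 6 7)(1 12 5 9 11 14)(2 3))^13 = (0 6 7)(1 12 5 9 11 14)(2 3)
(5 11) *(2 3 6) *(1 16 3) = (1 16 3 6 2)(5 11) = [0, 16, 1, 6, 4, 11, 2, 7, 8, 9, 10, 5, 12, 13, 14, 15, 3]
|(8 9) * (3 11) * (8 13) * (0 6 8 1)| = 6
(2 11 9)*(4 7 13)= (2 11 9)(4 7 13)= [0, 1, 11, 3, 7, 5, 6, 13, 8, 2, 10, 9, 12, 4]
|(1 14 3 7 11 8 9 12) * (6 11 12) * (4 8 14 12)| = |(1 12)(3 7 4 8 9 6 11 14)| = 8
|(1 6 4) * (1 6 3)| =2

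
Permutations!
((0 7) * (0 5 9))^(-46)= (0 5)(7 9)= ((0 7 5 9))^(-46)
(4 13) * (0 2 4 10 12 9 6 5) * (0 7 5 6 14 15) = (0 2 4 13 10 12 9 14 15)(5 7) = [2, 1, 4, 3, 13, 7, 6, 5, 8, 14, 12, 11, 9, 10, 15, 0]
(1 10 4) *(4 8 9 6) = [0, 10, 2, 3, 1, 5, 4, 7, 9, 6, 8] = (1 10 8 9 6 4)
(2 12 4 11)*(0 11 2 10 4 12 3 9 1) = [11, 0, 3, 9, 2, 5, 6, 7, 8, 1, 4, 10, 12] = (12)(0 11 10 4 2 3 9 1)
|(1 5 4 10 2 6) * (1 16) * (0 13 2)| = |(0 13 2 6 16 1 5 4 10)| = 9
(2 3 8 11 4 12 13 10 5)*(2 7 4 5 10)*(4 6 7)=[0, 1, 3, 8, 12, 4, 7, 6, 11, 9, 10, 5, 13, 2]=(2 3 8 11 5 4 12 13)(6 7)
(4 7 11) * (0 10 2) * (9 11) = (0 10 2)(4 7 9 11) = [10, 1, 0, 3, 7, 5, 6, 9, 8, 11, 2, 4]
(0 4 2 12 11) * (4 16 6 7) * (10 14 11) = (0 16 6 7 4 2 12 10 14 11) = [16, 1, 12, 3, 2, 5, 7, 4, 8, 9, 14, 0, 10, 13, 11, 15, 6]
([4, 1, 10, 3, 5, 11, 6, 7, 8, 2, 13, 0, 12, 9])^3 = (0 11 5 4)(2 9 13 10)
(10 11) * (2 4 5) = (2 4 5)(10 11) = [0, 1, 4, 3, 5, 2, 6, 7, 8, 9, 11, 10]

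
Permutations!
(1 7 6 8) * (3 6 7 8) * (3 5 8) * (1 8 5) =(8)(1 3 6) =[0, 3, 2, 6, 4, 5, 1, 7, 8]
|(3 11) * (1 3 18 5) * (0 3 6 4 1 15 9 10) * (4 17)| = |(0 3 11 18 5 15 9 10)(1 6 17 4)| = 8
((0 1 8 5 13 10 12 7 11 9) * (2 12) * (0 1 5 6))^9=(0 1 7 10)(2 5 8 11)(6 9 12 13)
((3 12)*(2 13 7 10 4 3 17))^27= ((2 13 7 10 4 3 12 17))^27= (2 10 12 13 4 17 7 3)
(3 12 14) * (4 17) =[0, 1, 2, 12, 17, 5, 6, 7, 8, 9, 10, 11, 14, 13, 3, 15, 16, 4] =(3 12 14)(4 17)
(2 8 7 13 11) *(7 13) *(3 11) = (2 8 13 3 11) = [0, 1, 8, 11, 4, 5, 6, 7, 13, 9, 10, 2, 12, 3]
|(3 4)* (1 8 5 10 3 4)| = |(1 8 5 10 3)| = 5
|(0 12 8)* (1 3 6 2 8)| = 7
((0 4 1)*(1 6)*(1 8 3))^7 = (0 4 6 8 3 1)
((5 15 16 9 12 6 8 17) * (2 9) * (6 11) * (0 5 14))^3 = (0 16 12 8)(2 11 17 5)(6 14 15 9)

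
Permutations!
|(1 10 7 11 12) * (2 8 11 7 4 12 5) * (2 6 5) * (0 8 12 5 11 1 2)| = |(0 8 1 10 4 5 6 11)(2 12)| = 8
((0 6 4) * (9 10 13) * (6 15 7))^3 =(0 6 15 4 7)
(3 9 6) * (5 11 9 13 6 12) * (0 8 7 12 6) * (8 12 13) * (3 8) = (0 12 5 11 9 6 8 7 13) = [12, 1, 2, 3, 4, 11, 8, 13, 7, 6, 10, 9, 5, 0]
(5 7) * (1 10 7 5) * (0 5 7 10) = (10)(0 5 7 1) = [5, 0, 2, 3, 4, 7, 6, 1, 8, 9, 10]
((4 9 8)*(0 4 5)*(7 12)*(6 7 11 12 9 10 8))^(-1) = (0 5 8 10 4)(6 9 7)(11 12)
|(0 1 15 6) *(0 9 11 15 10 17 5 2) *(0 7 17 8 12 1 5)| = |(0 5 2 7 17)(1 10 8 12)(6 9 11 15)| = 20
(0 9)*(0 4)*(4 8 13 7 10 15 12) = (0 9 8 13 7 10 15 12 4) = [9, 1, 2, 3, 0, 5, 6, 10, 13, 8, 15, 11, 4, 7, 14, 12]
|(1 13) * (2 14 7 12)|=|(1 13)(2 14 7 12)|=4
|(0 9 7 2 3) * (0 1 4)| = 7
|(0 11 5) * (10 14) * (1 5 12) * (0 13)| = 6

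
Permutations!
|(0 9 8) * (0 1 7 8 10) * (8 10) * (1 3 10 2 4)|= |(0 9 8 3 10)(1 7 2 4)|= 20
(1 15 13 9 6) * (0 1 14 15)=(0 1)(6 14 15 13 9)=[1, 0, 2, 3, 4, 5, 14, 7, 8, 6, 10, 11, 12, 9, 15, 13]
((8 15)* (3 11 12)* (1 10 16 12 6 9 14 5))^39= ((1 10 16 12 3 11 6 9 14 5)(8 15))^39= (1 5 14 9 6 11 3 12 16 10)(8 15)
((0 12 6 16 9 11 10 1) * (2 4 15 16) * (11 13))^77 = (0 15 10 2 13 12 16 1 4 11 6 9)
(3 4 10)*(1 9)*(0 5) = (0 5)(1 9)(3 4 10) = [5, 9, 2, 4, 10, 0, 6, 7, 8, 1, 3]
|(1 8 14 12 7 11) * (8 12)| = 4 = |(1 12 7 11)(8 14)|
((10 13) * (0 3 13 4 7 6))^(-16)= (0 7 10 3 6 4 13)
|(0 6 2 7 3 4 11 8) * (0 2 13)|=|(0 6 13)(2 7 3 4 11 8)|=6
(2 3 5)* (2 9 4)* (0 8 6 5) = (0 8 6 5 9 4 2 3) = [8, 1, 3, 0, 2, 9, 5, 7, 6, 4]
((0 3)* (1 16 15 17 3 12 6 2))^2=((0 12 6 2 1 16 15 17 3))^2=(0 6 1 15 3 12 2 16 17)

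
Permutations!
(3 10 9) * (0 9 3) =(0 9)(3 10) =[9, 1, 2, 10, 4, 5, 6, 7, 8, 0, 3]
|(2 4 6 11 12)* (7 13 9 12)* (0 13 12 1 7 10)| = |(0 13 9 1 7 12 2 4 6 11 10)| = 11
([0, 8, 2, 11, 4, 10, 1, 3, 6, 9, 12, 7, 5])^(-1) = (1 6 8)(3 7 11)(5 12 10)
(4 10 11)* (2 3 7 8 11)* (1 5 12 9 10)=(1 5 12 9 10 2 3 7 8 11 4)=[0, 5, 3, 7, 1, 12, 6, 8, 11, 10, 2, 4, 9]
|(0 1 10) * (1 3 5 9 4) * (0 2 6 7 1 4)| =|(0 3 5 9)(1 10 2 6 7)| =20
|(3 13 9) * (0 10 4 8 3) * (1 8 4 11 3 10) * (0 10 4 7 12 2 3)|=|(0 1 8 4 7 12 2 3 13 9 10 11)|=12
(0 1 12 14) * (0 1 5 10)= (0 5 10)(1 12 14)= [5, 12, 2, 3, 4, 10, 6, 7, 8, 9, 0, 11, 14, 13, 1]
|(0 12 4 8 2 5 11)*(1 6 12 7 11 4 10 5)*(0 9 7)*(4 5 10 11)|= 9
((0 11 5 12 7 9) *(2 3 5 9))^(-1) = (0 9 11)(2 7 12 5 3)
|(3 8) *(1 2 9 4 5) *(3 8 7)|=10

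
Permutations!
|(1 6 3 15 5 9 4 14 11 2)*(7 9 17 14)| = |(1 6 3 15 5 17 14 11 2)(4 7 9)| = 9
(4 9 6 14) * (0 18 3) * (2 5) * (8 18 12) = (0 12 8 18 3)(2 5)(4 9 6 14) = [12, 1, 5, 0, 9, 2, 14, 7, 18, 6, 10, 11, 8, 13, 4, 15, 16, 17, 3]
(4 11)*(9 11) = [0, 1, 2, 3, 9, 5, 6, 7, 8, 11, 10, 4] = (4 9 11)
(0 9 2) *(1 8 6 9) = (0 1 8 6 9 2) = [1, 8, 0, 3, 4, 5, 9, 7, 6, 2]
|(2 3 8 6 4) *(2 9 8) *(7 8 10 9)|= 4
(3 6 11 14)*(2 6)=(2 6 11 14 3)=[0, 1, 6, 2, 4, 5, 11, 7, 8, 9, 10, 14, 12, 13, 3]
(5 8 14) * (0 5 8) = (0 5)(8 14) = [5, 1, 2, 3, 4, 0, 6, 7, 14, 9, 10, 11, 12, 13, 8]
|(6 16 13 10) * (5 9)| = |(5 9)(6 16 13 10)| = 4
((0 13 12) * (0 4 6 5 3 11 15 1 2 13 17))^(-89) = ((0 17)(1 2 13 12 4 6 5 3 11 15))^(-89) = (0 17)(1 2 13 12 4 6 5 3 11 15)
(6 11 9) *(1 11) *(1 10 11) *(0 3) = (0 3)(6 10 11 9) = [3, 1, 2, 0, 4, 5, 10, 7, 8, 6, 11, 9]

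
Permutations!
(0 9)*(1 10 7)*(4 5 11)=(0 9)(1 10 7)(4 5 11)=[9, 10, 2, 3, 5, 11, 6, 1, 8, 0, 7, 4]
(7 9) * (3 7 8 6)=(3 7 9 8 6)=[0, 1, 2, 7, 4, 5, 3, 9, 6, 8]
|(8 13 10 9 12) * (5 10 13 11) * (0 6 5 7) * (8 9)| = 14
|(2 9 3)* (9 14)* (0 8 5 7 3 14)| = 6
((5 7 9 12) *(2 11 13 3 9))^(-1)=(2 7 5 12 9 3 13 11)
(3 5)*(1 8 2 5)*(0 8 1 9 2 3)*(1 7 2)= (0 8 3 9 1 7 2 5)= [8, 7, 5, 9, 4, 0, 6, 2, 3, 1]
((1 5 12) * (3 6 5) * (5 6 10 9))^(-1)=((1 3 10 9 5 12))^(-1)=(1 12 5 9 10 3)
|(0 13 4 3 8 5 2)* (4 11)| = 8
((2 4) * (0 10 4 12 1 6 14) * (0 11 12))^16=(1 6 14 11 12)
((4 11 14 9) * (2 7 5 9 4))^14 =((2 7 5 9)(4 11 14))^14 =(2 5)(4 14 11)(7 9)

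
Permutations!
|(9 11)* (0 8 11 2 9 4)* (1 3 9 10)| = |(0 8 11 4)(1 3 9 2 10)| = 20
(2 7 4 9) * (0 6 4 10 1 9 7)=(0 6 4 7 10 1 9 2)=[6, 9, 0, 3, 7, 5, 4, 10, 8, 2, 1]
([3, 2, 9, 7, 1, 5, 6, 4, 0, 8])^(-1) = [8, 4, 1, 0, 7, 5, 6, 3, 9, 2]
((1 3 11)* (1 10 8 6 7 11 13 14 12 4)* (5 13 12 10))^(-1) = ((1 3 12 4)(5 13 14 10 8 6 7 11))^(-1) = (1 4 12 3)(5 11 7 6 8 10 14 13)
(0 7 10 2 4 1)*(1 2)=(0 7 10 1)(2 4)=[7, 0, 4, 3, 2, 5, 6, 10, 8, 9, 1]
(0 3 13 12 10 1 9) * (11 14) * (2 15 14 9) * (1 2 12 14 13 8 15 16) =(0 3 8 15 13 14 11 9)(1 12 10 2 16) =[3, 12, 16, 8, 4, 5, 6, 7, 15, 0, 2, 9, 10, 14, 11, 13, 1]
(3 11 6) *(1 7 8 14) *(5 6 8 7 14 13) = (1 14)(3 11 8 13 5 6) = [0, 14, 2, 11, 4, 6, 3, 7, 13, 9, 10, 8, 12, 5, 1]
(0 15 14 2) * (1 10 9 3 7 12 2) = (0 15 14 1 10 9 3 7 12 2) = [15, 10, 0, 7, 4, 5, 6, 12, 8, 3, 9, 11, 2, 13, 1, 14]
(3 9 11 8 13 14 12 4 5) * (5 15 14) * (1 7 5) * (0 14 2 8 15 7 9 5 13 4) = (0 14 12)(1 9 11 15 2 8 4 7 13)(3 5) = [14, 9, 8, 5, 7, 3, 6, 13, 4, 11, 10, 15, 0, 1, 12, 2]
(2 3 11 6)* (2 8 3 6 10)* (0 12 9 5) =(0 12 9 5)(2 6 8 3 11 10) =[12, 1, 6, 11, 4, 0, 8, 7, 3, 5, 2, 10, 9]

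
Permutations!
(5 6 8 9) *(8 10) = (5 6 10 8 9) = [0, 1, 2, 3, 4, 6, 10, 7, 9, 5, 8]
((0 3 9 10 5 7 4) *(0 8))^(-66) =(0 4 5 9)(3 8 7 10) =((0 3 9 10 5 7 4 8))^(-66)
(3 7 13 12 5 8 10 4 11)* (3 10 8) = (3 7 13 12 5)(4 11 10) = [0, 1, 2, 7, 11, 3, 6, 13, 8, 9, 4, 10, 5, 12]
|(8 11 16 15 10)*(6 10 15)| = 5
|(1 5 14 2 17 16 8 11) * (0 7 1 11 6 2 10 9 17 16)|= 8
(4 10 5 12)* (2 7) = (2 7)(4 10 5 12) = [0, 1, 7, 3, 10, 12, 6, 2, 8, 9, 5, 11, 4]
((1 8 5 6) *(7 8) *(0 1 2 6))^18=((0 1 7 8 5)(2 6))^18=(0 8 1 5 7)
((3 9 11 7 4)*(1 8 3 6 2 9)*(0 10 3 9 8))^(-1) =(0 1 3 10)(2 6 4 7 11 9 8)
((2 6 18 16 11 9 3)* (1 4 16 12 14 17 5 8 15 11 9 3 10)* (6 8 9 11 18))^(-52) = ((1 4 16 11 3 2 8 15 18 12 14 17 5 9 10))^(-52) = (1 18 4 12 16 14 11 17 3 5 2 9 8 10 15)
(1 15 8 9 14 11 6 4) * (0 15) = (0 15 8 9 14 11 6 4 1) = [15, 0, 2, 3, 1, 5, 4, 7, 9, 14, 10, 6, 12, 13, 11, 8]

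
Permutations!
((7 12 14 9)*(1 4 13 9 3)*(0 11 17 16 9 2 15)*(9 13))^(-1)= ((0 11 17 16 13 2 15)(1 4 9 7 12 14 3))^(-1)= (0 15 2 13 16 17 11)(1 3 14 12 7 9 4)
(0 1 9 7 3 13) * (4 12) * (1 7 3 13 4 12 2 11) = (0 7 13)(1 9 3 4 2 11) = [7, 9, 11, 4, 2, 5, 6, 13, 8, 3, 10, 1, 12, 0]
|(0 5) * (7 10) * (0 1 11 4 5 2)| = 4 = |(0 2)(1 11 4 5)(7 10)|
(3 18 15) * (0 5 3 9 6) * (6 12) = (0 5 3 18 15 9 12 6) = [5, 1, 2, 18, 4, 3, 0, 7, 8, 12, 10, 11, 6, 13, 14, 9, 16, 17, 15]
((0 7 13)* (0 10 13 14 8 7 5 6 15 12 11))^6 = ((0 5 6 15 12 11)(7 14 8)(10 13))^6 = (15)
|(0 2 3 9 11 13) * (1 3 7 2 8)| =|(0 8 1 3 9 11 13)(2 7)| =14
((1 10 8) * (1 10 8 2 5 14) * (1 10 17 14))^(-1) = (1 5 2 10 14 17 8)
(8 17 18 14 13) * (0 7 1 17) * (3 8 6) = (0 7 1 17 18 14 13 6 3 8) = [7, 17, 2, 8, 4, 5, 3, 1, 0, 9, 10, 11, 12, 6, 13, 15, 16, 18, 14]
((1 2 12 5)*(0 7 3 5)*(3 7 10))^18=((0 10 3 5 1 2 12))^18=(0 1 10 2 3 12 5)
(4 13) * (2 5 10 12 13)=(2 5 10 12 13 4)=[0, 1, 5, 3, 2, 10, 6, 7, 8, 9, 12, 11, 13, 4]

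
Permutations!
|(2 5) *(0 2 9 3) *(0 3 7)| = |(0 2 5 9 7)| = 5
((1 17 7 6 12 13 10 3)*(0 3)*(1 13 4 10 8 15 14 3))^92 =(0 6)(1 12)(3 8 14 13 15)(4 17)(7 10)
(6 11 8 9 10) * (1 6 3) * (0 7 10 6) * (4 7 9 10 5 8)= (0 9 6 11 4 7 5 8 10 3 1)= [9, 0, 2, 1, 7, 8, 11, 5, 10, 6, 3, 4]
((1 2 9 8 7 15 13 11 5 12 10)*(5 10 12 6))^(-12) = ((1 2 9 8 7 15 13 11 10)(5 6))^(-12) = (1 13 8)(2 11 7)(9 10 15)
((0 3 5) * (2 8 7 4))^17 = (0 5 3)(2 8 7 4)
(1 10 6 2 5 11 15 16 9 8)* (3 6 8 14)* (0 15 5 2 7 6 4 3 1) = (0 15 16 9 14 1 10 8)(3 4)(5 11)(6 7) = [15, 10, 2, 4, 3, 11, 7, 6, 0, 14, 8, 5, 12, 13, 1, 16, 9]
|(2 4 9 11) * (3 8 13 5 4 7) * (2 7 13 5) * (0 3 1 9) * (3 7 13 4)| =24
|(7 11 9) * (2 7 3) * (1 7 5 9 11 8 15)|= 4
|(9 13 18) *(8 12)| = |(8 12)(9 13 18)| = 6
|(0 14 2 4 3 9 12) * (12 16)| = 8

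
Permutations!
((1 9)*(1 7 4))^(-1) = (1 4 7 9)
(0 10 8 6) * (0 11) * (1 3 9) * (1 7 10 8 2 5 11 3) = [8, 1, 5, 9, 4, 11, 3, 10, 6, 7, 2, 0] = (0 8 6 3 9 7 10 2 5 11)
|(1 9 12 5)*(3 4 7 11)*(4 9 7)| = 7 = |(1 7 11 3 9 12 5)|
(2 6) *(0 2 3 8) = (0 2 6 3 8) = [2, 1, 6, 8, 4, 5, 3, 7, 0]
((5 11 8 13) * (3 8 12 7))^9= ((3 8 13 5 11 12 7))^9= (3 13 11 7 8 5 12)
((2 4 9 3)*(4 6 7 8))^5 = (2 9 8 6 3 4 7)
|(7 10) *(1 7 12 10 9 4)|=4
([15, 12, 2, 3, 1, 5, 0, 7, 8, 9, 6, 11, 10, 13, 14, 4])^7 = (15)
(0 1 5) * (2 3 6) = [1, 5, 3, 6, 4, 0, 2] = (0 1 5)(2 3 6)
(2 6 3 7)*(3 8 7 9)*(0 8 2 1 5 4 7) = [8, 5, 6, 9, 7, 4, 2, 1, 0, 3] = (0 8)(1 5 4 7)(2 6)(3 9)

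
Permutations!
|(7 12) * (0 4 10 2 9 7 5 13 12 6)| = 21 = |(0 4 10 2 9 7 6)(5 13 12)|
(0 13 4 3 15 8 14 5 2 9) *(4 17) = [13, 1, 9, 15, 3, 2, 6, 7, 14, 0, 10, 11, 12, 17, 5, 8, 16, 4] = (0 13 17 4 3 15 8 14 5 2 9)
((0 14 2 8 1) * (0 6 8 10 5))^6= (0 14 2 10 5)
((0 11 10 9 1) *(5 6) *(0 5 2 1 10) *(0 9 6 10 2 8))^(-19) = ((0 11 9 2 1 5 10 6 8))^(-19) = (0 8 6 10 5 1 2 9 11)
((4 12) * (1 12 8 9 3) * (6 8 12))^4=((1 6 8 9 3)(4 12))^4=(12)(1 3 9 8 6)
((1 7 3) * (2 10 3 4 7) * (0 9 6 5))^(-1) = (0 5 6 9)(1 3 10 2)(4 7)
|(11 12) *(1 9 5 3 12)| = |(1 9 5 3 12 11)| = 6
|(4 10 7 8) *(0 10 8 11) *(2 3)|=|(0 10 7 11)(2 3)(4 8)|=4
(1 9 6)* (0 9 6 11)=(0 9 11)(1 6)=[9, 6, 2, 3, 4, 5, 1, 7, 8, 11, 10, 0]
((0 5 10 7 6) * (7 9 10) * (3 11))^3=((0 5 7 6)(3 11)(9 10))^3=(0 6 7 5)(3 11)(9 10)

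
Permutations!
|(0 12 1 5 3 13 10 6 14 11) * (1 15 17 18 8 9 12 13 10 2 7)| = |(0 13 2 7 1 5 3 10 6 14 11)(8 9 12 15 17 18)| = 66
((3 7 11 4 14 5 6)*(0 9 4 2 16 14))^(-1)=(0 4 9)(2 11 7 3 6 5 14 16)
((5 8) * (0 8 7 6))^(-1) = (0 6 7 5 8)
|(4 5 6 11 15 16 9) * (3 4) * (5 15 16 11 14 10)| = |(3 4 15 11 16 9)(5 6 14 10)| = 12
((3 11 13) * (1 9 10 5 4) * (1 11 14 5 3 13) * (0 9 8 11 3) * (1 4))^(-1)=((0 9 10)(1 8 11 4 3 14 5))^(-1)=(0 10 9)(1 5 14 3 4 11 8)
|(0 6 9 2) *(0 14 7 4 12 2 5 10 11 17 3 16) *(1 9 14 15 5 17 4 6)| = 42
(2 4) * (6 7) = [0, 1, 4, 3, 2, 5, 7, 6] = (2 4)(6 7)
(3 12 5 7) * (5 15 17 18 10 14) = (3 12 15 17 18 10 14 5 7) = [0, 1, 2, 12, 4, 7, 6, 3, 8, 9, 14, 11, 15, 13, 5, 17, 16, 18, 10]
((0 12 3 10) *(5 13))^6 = ((0 12 3 10)(5 13))^6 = (13)(0 3)(10 12)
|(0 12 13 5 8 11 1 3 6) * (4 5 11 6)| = 10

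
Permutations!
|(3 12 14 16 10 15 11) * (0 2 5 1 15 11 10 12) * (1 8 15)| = 24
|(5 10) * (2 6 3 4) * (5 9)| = |(2 6 3 4)(5 10 9)| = 12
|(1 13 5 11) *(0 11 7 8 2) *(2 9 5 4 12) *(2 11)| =20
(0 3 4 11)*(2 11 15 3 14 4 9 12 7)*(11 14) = [11, 1, 14, 9, 15, 5, 6, 2, 8, 12, 10, 0, 7, 13, 4, 3] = (0 11)(2 14 4 15 3 9 12 7)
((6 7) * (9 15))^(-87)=(6 7)(9 15)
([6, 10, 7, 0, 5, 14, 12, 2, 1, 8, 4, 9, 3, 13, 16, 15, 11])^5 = [6, 16, 7, 0, 9, 8, 12, 2, 14, 5, 11, 4, 3, 13, 1, 15, 10]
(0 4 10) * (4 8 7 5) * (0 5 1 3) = [8, 3, 2, 0, 10, 4, 6, 1, 7, 9, 5] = (0 8 7 1 3)(4 10 5)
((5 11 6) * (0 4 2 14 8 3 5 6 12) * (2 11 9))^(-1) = ((0 4 11 12)(2 14 8 3 5 9))^(-1) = (0 12 11 4)(2 9 5 3 8 14)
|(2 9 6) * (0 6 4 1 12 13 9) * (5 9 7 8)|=24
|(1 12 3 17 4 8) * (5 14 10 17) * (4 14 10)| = 9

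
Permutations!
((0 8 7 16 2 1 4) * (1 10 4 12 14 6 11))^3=(0 16 4 7 10 8 2)(1 6 12 11 14)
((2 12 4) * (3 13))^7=((2 12 4)(3 13))^7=(2 12 4)(3 13)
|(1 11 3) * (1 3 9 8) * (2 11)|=|(1 2 11 9 8)|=5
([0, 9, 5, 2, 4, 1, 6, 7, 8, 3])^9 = (1 5 2 3 9)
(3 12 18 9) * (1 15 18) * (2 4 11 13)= (1 15 18 9 3 12)(2 4 11 13)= [0, 15, 4, 12, 11, 5, 6, 7, 8, 3, 10, 13, 1, 2, 14, 18, 16, 17, 9]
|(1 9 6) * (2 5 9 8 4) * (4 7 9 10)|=20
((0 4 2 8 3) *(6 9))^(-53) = (0 2 3 4 8)(6 9)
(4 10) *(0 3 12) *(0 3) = [0, 1, 2, 12, 10, 5, 6, 7, 8, 9, 4, 11, 3] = (3 12)(4 10)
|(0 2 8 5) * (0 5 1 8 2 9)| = |(0 9)(1 8)| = 2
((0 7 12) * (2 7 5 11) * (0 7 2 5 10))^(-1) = ((0 10)(5 11)(7 12))^(-1) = (0 10)(5 11)(7 12)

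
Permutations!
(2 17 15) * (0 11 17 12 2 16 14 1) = (0 11 17 15 16 14 1)(2 12) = [11, 0, 12, 3, 4, 5, 6, 7, 8, 9, 10, 17, 2, 13, 1, 16, 14, 15]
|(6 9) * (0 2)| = 2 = |(0 2)(6 9)|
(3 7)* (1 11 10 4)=[0, 11, 2, 7, 1, 5, 6, 3, 8, 9, 4, 10]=(1 11 10 4)(3 7)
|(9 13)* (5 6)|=2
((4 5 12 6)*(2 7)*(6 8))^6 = (4 5 12 8 6)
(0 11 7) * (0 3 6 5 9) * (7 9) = (0 11 9)(3 6 5 7) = [11, 1, 2, 6, 4, 7, 5, 3, 8, 0, 10, 9]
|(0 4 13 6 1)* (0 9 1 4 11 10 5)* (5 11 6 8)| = |(0 6 4 13 8 5)(1 9)(10 11)| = 6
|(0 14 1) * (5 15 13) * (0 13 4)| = 7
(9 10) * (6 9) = [0, 1, 2, 3, 4, 5, 9, 7, 8, 10, 6] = (6 9 10)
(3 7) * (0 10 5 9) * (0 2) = (0 10 5 9 2)(3 7) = [10, 1, 0, 7, 4, 9, 6, 3, 8, 2, 5]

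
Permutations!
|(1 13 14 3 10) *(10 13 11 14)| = 6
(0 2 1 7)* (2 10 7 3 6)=(0 10 7)(1 3 6 2)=[10, 3, 1, 6, 4, 5, 2, 0, 8, 9, 7]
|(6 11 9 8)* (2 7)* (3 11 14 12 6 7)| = 6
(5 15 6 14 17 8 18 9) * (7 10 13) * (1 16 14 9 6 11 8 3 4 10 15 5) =[0, 16, 2, 4, 10, 5, 9, 15, 18, 1, 13, 8, 12, 7, 17, 11, 14, 3, 6] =(1 16 14 17 3 4 10 13 7 15 11 8 18 6 9)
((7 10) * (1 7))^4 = ((1 7 10))^4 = (1 7 10)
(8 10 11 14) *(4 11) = [0, 1, 2, 3, 11, 5, 6, 7, 10, 9, 4, 14, 12, 13, 8] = (4 11 14 8 10)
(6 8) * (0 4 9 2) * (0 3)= (0 4 9 2 3)(6 8)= [4, 1, 3, 0, 9, 5, 8, 7, 6, 2]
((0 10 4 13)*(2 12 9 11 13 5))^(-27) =((0 10 4 5 2 12 9 11 13))^(-27) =(13)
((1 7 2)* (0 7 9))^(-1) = ((0 7 2 1 9))^(-1) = (0 9 1 2 7)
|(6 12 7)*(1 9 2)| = |(1 9 2)(6 12 7)| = 3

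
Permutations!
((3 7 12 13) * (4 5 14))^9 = ((3 7 12 13)(4 5 14))^9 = (14)(3 7 12 13)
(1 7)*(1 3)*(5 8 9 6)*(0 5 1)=(0 5 8 9 6 1 7 3)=[5, 7, 2, 0, 4, 8, 1, 3, 9, 6]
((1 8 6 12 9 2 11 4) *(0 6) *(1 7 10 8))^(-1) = ((0 6 12 9 2 11 4 7 10 8))^(-1) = (0 8 10 7 4 11 2 9 12 6)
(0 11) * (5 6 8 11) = (0 5 6 8 11) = [5, 1, 2, 3, 4, 6, 8, 7, 11, 9, 10, 0]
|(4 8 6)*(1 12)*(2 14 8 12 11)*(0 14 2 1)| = 6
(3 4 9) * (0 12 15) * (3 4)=(0 12 15)(4 9)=[12, 1, 2, 3, 9, 5, 6, 7, 8, 4, 10, 11, 15, 13, 14, 0]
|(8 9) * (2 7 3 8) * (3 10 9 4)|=|(2 7 10 9)(3 8 4)|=12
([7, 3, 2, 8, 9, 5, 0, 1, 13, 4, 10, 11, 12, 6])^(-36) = (0 6 13 8 3 1 7)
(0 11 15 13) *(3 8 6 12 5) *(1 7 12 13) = (0 11 15 1 7 12 5 3 8 6 13) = [11, 7, 2, 8, 4, 3, 13, 12, 6, 9, 10, 15, 5, 0, 14, 1]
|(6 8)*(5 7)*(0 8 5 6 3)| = 3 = |(0 8 3)(5 7 6)|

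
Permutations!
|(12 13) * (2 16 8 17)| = |(2 16 8 17)(12 13)| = 4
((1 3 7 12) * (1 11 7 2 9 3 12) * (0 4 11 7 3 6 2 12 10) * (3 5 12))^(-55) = (0 4 11 5 12 7 1 10)(2 6 9)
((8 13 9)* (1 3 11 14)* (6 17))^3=((1 3 11 14)(6 17)(8 13 9))^3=(1 14 11 3)(6 17)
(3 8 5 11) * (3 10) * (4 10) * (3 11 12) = (3 8 5 12)(4 10 11) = [0, 1, 2, 8, 10, 12, 6, 7, 5, 9, 11, 4, 3]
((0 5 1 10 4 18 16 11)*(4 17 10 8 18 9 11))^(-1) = ((0 5 1 8 18 16 4 9 11)(10 17))^(-1) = (0 11 9 4 16 18 8 1 5)(10 17)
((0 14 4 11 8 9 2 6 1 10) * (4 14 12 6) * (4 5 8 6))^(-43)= ((14)(0 12 4 11 6 1 10)(2 5 8 9))^(-43)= (14)(0 10 1 6 11 4 12)(2 5 8 9)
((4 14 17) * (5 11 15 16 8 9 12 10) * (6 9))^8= (4 17 14)(5 10 12 9 6 8 16 15 11)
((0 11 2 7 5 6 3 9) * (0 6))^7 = (0 2 5 11 7)(3 9 6)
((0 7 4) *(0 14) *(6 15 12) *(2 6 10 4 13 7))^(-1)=((0 2 6 15 12 10 4 14)(7 13))^(-1)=(0 14 4 10 12 15 6 2)(7 13)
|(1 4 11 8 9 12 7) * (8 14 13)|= 9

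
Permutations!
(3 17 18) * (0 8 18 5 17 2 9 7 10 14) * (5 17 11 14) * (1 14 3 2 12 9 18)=(0 8 1 14)(2 18)(3 12 9 7 10 5 11)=[8, 14, 18, 12, 4, 11, 6, 10, 1, 7, 5, 3, 9, 13, 0, 15, 16, 17, 2]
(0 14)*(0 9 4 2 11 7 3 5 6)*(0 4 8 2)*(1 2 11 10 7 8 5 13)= [14, 2, 10, 13, 0, 6, 4, 3, 11, 5, 7, 8, 12, 1, 9]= (0 14 9 5 6 4)(1 2 10 7 3 13)(8 11)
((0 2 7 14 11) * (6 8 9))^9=(0 11 14 7 2)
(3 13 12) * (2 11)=[0, 1, 11, 13, 4, 5, 6, 7, 8, 9, 10, 2, 3, 12]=(2 11)(3 13 12)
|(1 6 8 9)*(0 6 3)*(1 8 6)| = |(0 1 3)(8 9)| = 6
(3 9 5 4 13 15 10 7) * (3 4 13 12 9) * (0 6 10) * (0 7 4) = [6, 1, 2, 3, 12, 13, 10, 0, 8, 5, 4, 11, 9, 15, 14, 7] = (0 6 10 4 12 9 5 13 15 7)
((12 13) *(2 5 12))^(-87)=((2 5 12 13))^(-87)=(2 5 12 13)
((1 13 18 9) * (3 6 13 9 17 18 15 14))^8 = ((1 9)(3 6 13 15 14)(17 18))^8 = (18)(3 15 6 14 13)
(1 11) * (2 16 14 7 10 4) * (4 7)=(1 11)(2 16 14 4)(7 10)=[0, 11, 16, 3, 2, 5, 6, 10, 8, 9, 7, 1, 12, 13, 4, 15, 14]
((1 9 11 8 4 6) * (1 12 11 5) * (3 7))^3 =(3 7)(4 11 6 8 12)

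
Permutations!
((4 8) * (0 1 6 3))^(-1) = (0 3 6 1)(4 8) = ((0 1 6 3)(4 8))^(-1)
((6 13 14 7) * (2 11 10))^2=((2 11 10)(6 13 14 7))^2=(2 10 11)(6 14)(7 13)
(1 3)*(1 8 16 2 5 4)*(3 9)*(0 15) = [15, 9, 5, 8, 1, 4, 6, 7, 16, 3, 10, 11, 12, 13, 14, 0, 2] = (0 15)(1 9 3 8 16 2 5 4)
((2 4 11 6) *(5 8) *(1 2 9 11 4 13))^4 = (1 2 13)(6 9 11) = ((1 2 13)(5 8)(6 9 11))^4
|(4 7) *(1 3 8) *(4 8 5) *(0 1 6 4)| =|(0 1 3 5)(4 7 8 6)| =4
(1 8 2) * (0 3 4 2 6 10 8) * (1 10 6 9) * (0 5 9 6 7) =(0 3 4 2 10 8 6 7)(1 5 9) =[3, 5, 10, 4, 2, 9, 7, 0, 6, 1, 8]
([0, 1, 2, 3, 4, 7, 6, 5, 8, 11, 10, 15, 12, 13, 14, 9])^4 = [0, 1, 2, 3, 4, 5, 6, 7, 8, 11, 10, 15, 12, 13, 14, 9]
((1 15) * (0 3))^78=(15)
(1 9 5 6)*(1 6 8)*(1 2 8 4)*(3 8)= (1 9 5 4)(2 3 8)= [0, 9, 3, 8, 1, 4, 6, 7, 2, 5]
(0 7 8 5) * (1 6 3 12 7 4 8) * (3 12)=(0 4 8 5)(1 6 12 7)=[4, 6, 2, 3, 8, 0, 12, 1, 5, 9, 10, 11, 7]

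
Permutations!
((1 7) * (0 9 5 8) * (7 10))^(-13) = (0 8 5 9)(1 7 10)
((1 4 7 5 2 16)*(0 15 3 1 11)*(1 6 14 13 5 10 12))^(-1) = ((0 15 3 6 14 13 5 2 16 11)(1 4 7 10 12))^(-1) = (0 11 16 2 5 13 14 6 3 15)(1 12 10 7 4)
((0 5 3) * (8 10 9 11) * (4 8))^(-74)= (0 5 3)(4 8 10 9 11)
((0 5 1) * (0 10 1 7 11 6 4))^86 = (0 7 6)(4 5 11)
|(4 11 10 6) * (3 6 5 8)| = 7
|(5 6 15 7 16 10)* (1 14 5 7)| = 15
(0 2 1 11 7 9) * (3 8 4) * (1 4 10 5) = (0 2 4 3 8 10 5 1 11 7 9) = [2, 11, 4, 8, 3, 1, 6, 9, 10, 0, 5, 7]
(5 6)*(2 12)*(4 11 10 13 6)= [0, 1, 12, 3, 11, 4, 5, 7, 8, 9, 13, 10, 2, 6]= (2 12)(4 11 10 13 6 5)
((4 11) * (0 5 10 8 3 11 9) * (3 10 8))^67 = (0 10 4 5 3 9 8 11)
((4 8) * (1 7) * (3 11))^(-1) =(1 7)(3 11)(4 8)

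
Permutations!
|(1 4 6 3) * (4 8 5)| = |(1 8 5 4 6 3)| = 6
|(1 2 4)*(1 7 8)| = 5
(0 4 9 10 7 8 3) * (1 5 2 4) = [1, 5, 4, 0, 9, 2, 6, 8, 3, 10, 7] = (0 1 5 2 4 9 10 7 8 3)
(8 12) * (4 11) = (4 11)(8 12) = [0, 1, 2, 3, 11, 5, 6, 7, 12, 9, 10, 4, 8]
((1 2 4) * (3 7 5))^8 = ((1 2 4)(3 7 5))^8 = (1 4 2)(3 5 7)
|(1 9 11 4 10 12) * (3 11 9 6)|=|(1 6 3 11 4 10 12)|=7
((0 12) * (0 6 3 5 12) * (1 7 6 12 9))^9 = ((12)(1 7 6 3 5 9))^9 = (12)(1 3)(5 7)(6 9)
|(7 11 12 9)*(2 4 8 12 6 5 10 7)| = 5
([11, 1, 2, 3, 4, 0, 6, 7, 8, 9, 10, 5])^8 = (0 5 11)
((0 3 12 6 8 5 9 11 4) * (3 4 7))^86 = ((0 4)(3 12 6 8 5 9 11 7))^86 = (3 11 5 6)(7 9 8 12)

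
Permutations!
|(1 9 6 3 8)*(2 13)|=10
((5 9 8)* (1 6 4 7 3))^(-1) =(1 3 7 4 6)(5 8 9)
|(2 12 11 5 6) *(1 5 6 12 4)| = 7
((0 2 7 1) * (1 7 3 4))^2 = (7)(0 3 1 2 4)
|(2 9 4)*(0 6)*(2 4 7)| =|(0 6)(2 9 7)| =6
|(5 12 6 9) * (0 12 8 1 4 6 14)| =|(0 12 14)(1 4 6 9 5 8)| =6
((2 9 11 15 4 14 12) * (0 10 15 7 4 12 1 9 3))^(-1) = ((0 10 15 12 2 3)(1 9 11 7 4 14))^(-1) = (0 3 2 12 15 10)(1 14 4 7 11 9)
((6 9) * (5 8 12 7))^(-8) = (12) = ((5 8 12 7)(6 9))^(-8)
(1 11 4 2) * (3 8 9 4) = [0, 11, 1, 8, 2, 5, 6, 7, 9, 4, 10, 3] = (1 11 3 8 9 4 2)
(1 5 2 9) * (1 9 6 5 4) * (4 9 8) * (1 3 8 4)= (1 9 4 3 8)(2 6 5)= [0, 9, 6, 8, 3, 2, 5, 7, 1, 4]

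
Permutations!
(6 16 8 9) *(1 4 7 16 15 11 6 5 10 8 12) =(1 4 7 16 12)(5 10 8 9)(6 15 11) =[0, 4, 2, 3, 7, 10, 15, 16, 9, 5, 8, 6, 1, 13, 14, 11, 12]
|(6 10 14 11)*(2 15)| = 4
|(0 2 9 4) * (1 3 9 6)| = |(0 2 6 1 3 9 4)| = 7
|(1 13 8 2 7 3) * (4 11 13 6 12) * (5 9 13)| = |(1 6 12 4 11 5 9 13 8 2 7 3)| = 12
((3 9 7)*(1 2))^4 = ((1 2)(3 9 7))^4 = (3 9 7)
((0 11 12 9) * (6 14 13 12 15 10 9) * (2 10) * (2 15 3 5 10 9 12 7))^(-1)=((15)(0 11 3 5 10 12 6 14 13 7 2 9))^(-1)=(15)(0 9 2 7 13 14 6 12 10 5 3 11)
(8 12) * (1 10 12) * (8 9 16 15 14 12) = (1 10 8)(9 16 15 14 12) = [0, 10, 2, 3, 4, 5, 6, 7, 1, 16, 8, 11, 9, 13, 12, 14, 15]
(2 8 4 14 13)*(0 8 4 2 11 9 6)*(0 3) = (0 8 2 4 14 13 11 9 6 3) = [8, 1, 4, 0, 14, 5, 3, 7, 2, 6, 10, 9, 12, 11, 13]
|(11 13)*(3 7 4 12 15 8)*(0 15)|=|(0 15 8 3 7 4 12)(11 13)|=14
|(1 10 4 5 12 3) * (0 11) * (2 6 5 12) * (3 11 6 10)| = 8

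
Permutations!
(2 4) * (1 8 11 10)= (1 8 11 10)(2 4)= [0, 8, 4, 3, 2, 5, 6, 7, 11, 9, 1, 10]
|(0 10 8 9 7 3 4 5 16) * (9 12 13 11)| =|(0 10 8 12 13 11 9 7 3 4 5 16)| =12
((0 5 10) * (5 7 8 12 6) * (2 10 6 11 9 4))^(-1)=(0 10 2 4 9 11 12 8 7)(5 6)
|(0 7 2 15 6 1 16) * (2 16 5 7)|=|(0 2 15 6 1 5 7 16)|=8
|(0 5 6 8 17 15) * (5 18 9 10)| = 9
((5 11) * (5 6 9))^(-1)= (5 9 6 11)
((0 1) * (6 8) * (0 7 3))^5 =((0 1 7 3)(6 8))^5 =(0 1 7 3)(6 8)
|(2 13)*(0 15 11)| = 6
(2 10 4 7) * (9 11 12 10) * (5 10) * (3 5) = (2 9 11 12 3 5 10 4 7) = [0, 1, 9, 5, 7, 10, 6, 2, 8, 11, 4, 12, 3]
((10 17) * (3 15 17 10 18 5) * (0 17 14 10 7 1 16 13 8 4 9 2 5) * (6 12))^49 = (0 17 18)(1 14 5 4 16 10 3 9 13 7 15 2 8)(6 12)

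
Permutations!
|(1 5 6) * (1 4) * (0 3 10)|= 12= |(0 3 10)(1 5 6 4)|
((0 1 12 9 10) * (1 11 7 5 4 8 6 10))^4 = ((0 11 7 5 4 8 6 10)(1 12 9))^4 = (0 4)(1 12 9)(5 10)(6 7)(8 11)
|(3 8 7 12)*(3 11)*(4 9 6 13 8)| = 9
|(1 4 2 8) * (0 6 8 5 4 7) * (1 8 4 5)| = |(8)(0 6 4 2 1 7)| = 6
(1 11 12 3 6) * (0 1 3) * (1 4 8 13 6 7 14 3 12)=(0 4 8 13 6 12)(1 11)(3 7 14)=[4, 11, 2, 7, 8, 5, 12, 14, 13, 9, 10, 1, 0, 6, 3]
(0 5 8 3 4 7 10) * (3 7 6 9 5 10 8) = (0 10)(3 4 6 9 5)(7 8) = [10, 1, 2, 4, 6, 3, 9, 8, 7, 5, 0]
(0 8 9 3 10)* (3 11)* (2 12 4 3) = (0 8 9 11 2 12 4 3 10) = [8, 1, 12, 10, 3, 5, 6, 7, 9, 11, 0, 2, 4]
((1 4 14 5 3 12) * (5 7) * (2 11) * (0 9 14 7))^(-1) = ((0 9 14)(1 4 7 5 3 12)(2 11))^(-1) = (0 14 9)(1 12 3 5 7 4)(2 11)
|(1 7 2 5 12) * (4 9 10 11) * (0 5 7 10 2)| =10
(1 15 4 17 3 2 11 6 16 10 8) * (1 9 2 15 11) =(1 11 6 16 10 8 9 2)(3 15 4 17) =[0, 11, 1, 15, 17, 5, 16, 7, 9, 2, 8, 6, 12, 13, 14, 4, 10, 3]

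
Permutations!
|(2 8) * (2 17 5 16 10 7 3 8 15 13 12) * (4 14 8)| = |(2 15 13 12)(3 4 14 8 17 5 16 10 7)| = 36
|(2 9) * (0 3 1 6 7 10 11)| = |(0 3 1 6 7 10 11)(2 9)| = 14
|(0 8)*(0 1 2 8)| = 3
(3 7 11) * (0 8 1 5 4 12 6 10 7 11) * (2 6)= (0 8 1 5 4 12 2 6 10 7)(3 11)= [8, 5, 6, 11, 12, 4, 10, 0, 1, 9, 7, 3, 2]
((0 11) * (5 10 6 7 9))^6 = (11)(5 10 6 7 9)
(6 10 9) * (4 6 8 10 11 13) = [0, 1, 2, 3, 6, 5, 11, 7, 10, 8, 9, 13, 12, 4] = (4 6 11 13)(8 10 9)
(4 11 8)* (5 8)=(4 11 5 8)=[0, 1, 2, 3, 11, 8, 6, 7, 4, 9, 10, 5]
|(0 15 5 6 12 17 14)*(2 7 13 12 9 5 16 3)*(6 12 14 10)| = |(0 15 16 3 2 7 13 14)(5 12 17 10 6 9)| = 24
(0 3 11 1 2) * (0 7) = (0 3 11 1 2 7) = [3, 2, 7, 11, 4, 5, 6, 0, 8, 9, 10, 1]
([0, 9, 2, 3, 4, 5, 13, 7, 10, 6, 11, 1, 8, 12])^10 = [0, 6, 2, 3, 4, 5, 12, 7, 11, 13, 1, 9, 10, 8]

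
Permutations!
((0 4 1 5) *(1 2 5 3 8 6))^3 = (0 5 2 4)(1 6 8 3)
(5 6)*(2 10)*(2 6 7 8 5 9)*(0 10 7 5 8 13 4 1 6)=(0 10)(1 6 9 2 7 13 4)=[10, 6, 7, 3, 1, 5, 9, 13, 8, 2, 0, 11, 12, 4]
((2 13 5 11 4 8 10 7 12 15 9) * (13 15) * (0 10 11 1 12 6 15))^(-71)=((0 10 7 6 15 9 2)(1 12 13 5)(4 8 11))^(-71)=(0 2 9 15 6 7 10)(1 12 13 5)(4 8 11)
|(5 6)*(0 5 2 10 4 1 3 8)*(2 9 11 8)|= 30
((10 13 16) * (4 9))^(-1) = ((4 9)(10 13 16))^(-1) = (4 9)(10 16 13)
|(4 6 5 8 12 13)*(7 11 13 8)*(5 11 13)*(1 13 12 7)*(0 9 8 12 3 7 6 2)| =10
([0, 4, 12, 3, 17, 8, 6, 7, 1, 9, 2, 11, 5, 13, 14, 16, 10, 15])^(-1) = (1 8 5 12 2 10 16 15 17 4)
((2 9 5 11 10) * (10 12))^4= (2 12 5)(9 10 11)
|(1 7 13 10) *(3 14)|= |(1 7 13 10)(3 14)|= 4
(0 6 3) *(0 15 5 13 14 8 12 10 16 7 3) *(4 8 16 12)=(0 6)(3 15 5 13 14 16 7)(4 8)(10 12)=[6, 1, 2, 15, 8, 13, 0, 3, 4, 9, 12, 11, 10, 14, 16, 5, 7]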